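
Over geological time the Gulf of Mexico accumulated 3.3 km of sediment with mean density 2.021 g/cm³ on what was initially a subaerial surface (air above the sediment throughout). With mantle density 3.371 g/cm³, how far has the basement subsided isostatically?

Subaerial load: s = t ρ_sed / ρ_m = 3.3 km × 2.021/3.371 = 1.98 km.

1.98 km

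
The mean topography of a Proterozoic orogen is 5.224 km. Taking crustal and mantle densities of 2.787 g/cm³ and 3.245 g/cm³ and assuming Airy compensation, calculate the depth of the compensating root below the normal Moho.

Isostatic balance requires: the weight of the topography is balanced by the buoyancy of the root, ρ_c h = (ρ_m − ρ_c) r.
r = h · ρ_c / (ρ_m − ρ_c) = 5.224 km × 2.787 / (3.245 − 2.787) = 31.8 km.

31.8 km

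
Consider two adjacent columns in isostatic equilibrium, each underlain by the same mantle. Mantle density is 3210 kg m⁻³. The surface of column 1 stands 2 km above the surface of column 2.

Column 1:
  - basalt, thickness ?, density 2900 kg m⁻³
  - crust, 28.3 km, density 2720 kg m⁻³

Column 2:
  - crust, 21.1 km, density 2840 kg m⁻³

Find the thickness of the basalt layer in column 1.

Take the compensation level at the base of the deeper column (depth z_c below the surface of column 1) and equate Σ ρ_i t_i down to z_c; mantle fills any gap and the z_c terms cancel.
Column 1: x×2900 + 28.3×2720 + (z_c − 28.3 − x)×3210
Column 2: 2×0 + 21.1×2840 + (z_c − 2 − 21.1)×3210
The z_c×3210 term appears on both sides and cancels. Collect the known terms of each column as K = Σ(ρt)_known − 3210 × (depth of known layers): K_1 = 76976 − 3210×28.3 = −13867; K_2 = 59924 − 3210×(2 + 21.1) = −14227.
Balance: K_1 − x×(3210 − 2900) = K_2, so x = (K_1 − K_2)/(3210 − 2900) = 360/310 = 1.16 km.

1.16 km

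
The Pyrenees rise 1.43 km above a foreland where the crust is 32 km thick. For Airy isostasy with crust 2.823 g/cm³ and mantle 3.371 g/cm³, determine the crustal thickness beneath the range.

40.8 km

Root depth r = h ρ_c / (ρ_m − ρ_c) = 1.43 km × 2.823 / 0.548 = 7.367 km.
Total thickness = T + h + r = 32 km + 1.43 km + 7.367 km = 40.8 km.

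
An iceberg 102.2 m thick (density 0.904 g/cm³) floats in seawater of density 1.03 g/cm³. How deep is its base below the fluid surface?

89.7 m

Draft d = t ρ_obj/ρ_fluid = 102.2 m × 0.904/1.03 = 89.7 m.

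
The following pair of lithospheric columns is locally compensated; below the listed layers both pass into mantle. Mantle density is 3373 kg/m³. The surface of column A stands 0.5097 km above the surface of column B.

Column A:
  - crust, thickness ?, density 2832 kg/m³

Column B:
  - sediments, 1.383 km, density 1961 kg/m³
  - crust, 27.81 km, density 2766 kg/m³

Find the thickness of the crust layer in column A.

Take the compensation level at the base of the deeper column (depth z_c below the surface of column A) and equate Σ ρ_i t_i down to z_c; mantle fills any gap and the z_c terms cancel.
Column A: x×2832 + (z_c − 0 − x)×3373
Column B: 0.5097×0 + 1.383×1961 + 27.81×2766 + (z_c − 0.5097 − 29.193)×3373
The z_c×3373 term appears on both sides and cancels. Collect the known terms of each column as K = Σ(ρt)_known − 3373 × (depth of known layers): K_A = 0 − 3373×0 = 0; K_B = 79634.523 − 3373×(0.5097 + 29.193) = −20552.6841.
Balance: K_A − x×(3373 − 2832) = K_B, so x = (K_A − K_B)/(3373 − 2832) = 20552.7/541 = 38 km.

38 km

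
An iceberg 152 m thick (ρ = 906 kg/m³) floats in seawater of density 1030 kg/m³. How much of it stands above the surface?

Floating equilibrium: submerged depth d = t ρ_obj/ρ_fluid = 152 m × 906/1030 = 133.7 m.
Freeboard = t − d = 152 m − 133.7 m = 18.3 m.

18.3 m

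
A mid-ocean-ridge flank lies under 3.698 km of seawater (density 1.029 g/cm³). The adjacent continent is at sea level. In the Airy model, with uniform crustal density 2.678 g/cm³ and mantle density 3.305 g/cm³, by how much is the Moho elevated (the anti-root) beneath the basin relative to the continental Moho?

For local isostatic compensation: replacing crust with seawater at the top is compensated by replacing crust with mantle at the base: d (ρ_c − ρ_w) = a (ρ_m − ρ_c).
a = d (ρ_c − ρ_w)/(ρ_m − ρ_c) = 3.698 km × 1.649/0.627 = 9.73 km.

9.73 km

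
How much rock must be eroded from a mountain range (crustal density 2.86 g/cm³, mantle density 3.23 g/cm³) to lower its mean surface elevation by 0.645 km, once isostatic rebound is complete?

Net drop Δ = e − u = e − e ρ_c/ρ_m = e (ρ_m − ρ_c)/ρ_m.
e = Δ ρ_m/(ρ_m − ρ_c) = 0.645 km × 3.23/0.37 = 5.63 km.

5.63 km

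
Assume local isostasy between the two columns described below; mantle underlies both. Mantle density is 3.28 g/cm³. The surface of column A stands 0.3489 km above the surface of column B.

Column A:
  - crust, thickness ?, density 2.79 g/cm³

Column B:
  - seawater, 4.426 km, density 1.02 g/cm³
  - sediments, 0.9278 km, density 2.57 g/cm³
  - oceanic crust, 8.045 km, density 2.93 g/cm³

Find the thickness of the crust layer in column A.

29.8 km

Take the compensation level at the base of the deeper column (depth z_c below the surface of column A) and equate Σ ρ_i t_i down to z_c; mantle fills any gap and the z_c terms cancel.
Column A: x×2.79 + (z_c − 0 − x)×3.28
Column B: 0.3489×0 + 4.426×1.02 + 0.9278×2.57 + 8.045×2.93 + (z_c − 0.3489 − 13.3988)×3.28
The z_c×3.28 term appears on both sides and cancels. Collect the known terms of each column as K = Σ(ρt)_known − 3.28 × (depth of known layers): K_A = 0 − 3.28×0 = 0; K_B = 30.470816 − 3.28×(0.3489 + 13.3988) = −14.62164.
Balance: K_A − x×(3.28 − 2.79) = K_B, so x = (K_A − K_B)/(3.28 − 2.79) = 14.6216/0.49 = 29.8 km.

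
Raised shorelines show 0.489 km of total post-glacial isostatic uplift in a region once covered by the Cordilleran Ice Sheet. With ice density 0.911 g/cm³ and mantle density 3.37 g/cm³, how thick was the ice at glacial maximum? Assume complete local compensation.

u = t ρ_ice/ρ_m → t = u ρ_m/ρ_ice = 0.489 km × 3.37/0.911 = 1.81 km.

1.81 km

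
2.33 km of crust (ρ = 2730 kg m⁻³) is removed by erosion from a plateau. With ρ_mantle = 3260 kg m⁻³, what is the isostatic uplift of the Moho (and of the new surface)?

1.95 km

Unloading: uplift u = e ρ_c/ρ_m = 2.33 km × 2730/3260 = 1.95 km.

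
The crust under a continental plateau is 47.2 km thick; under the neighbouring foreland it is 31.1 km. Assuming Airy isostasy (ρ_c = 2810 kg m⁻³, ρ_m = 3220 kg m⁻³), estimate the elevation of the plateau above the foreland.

2.05 km

Excess crust Δ = 47.2 km − 31.1 km = 16.1 km, split between elevation h and root r with h + r = Δ.
Airy balance ρ_c h = (ρ_m − ρ_c) r gives r = h ρ_c/(ρ_m − ρ_c), so h (1 + ρ_c/(ρ_m − ρ_c)) = Δ, i.e. h = Δ (ρ_m − ρ_c)/ρ_m.
h = 16.1 km × 410/3220 = 2.05 km.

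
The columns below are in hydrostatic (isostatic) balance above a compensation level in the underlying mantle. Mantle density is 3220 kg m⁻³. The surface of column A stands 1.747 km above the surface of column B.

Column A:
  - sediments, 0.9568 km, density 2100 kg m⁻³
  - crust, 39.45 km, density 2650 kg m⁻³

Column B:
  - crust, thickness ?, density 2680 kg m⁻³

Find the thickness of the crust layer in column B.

Take the compensation level at the base of the deeper column (depth z_c below the surface of column A) and equate Σ ρ_i t_i down to z_c; mantle fills any gap and the z_c terms cancel.
Column A: 0.9568×2100 + 39.45×2650 + (z_c − 40.4068)×3220
Column B: 1.747×0 + x×2680 + (z_c − 1.747 − 0 − x)×3220
The z_c×3220 term appears on both sides and cancels. Collect the known terms of each column as K = Σ(ρt)_known − 3220 × (depth of known layers): K_A = 106551.78 − 3220×40.4068 = −23558.116; K_B = 0 − 3220×(1.747 + 0) = −5625.34.
Balance: K_A = K_B − x×(3220 − 2680), so x = (K_B − K_A)/(3220 − 2680) = 17932.8/540 = 33.2 km.

33.2 km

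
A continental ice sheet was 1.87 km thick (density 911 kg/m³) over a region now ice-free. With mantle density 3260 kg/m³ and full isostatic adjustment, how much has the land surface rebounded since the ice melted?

0.523 km

Removing the load lets mantle flow back in; uplift u satisfies ρ_ice t = ρ_m u.
u = t ρ_ice/ρ_m = 1.87 km × 911/3260 = 0.523 km.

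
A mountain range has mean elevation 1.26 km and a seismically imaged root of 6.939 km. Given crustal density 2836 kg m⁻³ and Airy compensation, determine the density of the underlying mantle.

Airy balance: ρ_c h = (ρ_m − ρ_c) r → ρ_m = ρ_c (1 + h/r).
ρ_m = 2836 × (1 + 1.26 km/6.939 km) = 3350 kg m⁻³.

3350 kg m⁻³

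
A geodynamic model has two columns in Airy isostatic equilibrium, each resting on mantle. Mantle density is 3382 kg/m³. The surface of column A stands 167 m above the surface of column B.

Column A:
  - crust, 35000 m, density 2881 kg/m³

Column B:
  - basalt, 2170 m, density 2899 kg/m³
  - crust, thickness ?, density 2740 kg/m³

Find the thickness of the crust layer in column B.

Take the compensation level at the base of the deeper column (depth z_c below the surface of column A) and equate Σ ρ_i t_i down to z_c; mantle fills any gap and the z_c terms cancel.
Column A: 35000×2881 + (z_c − 35000)×3382
Column B: 167×0 + 2170×2899 + x×2740 + (z_c − 167 − 2170 − x)×3382
The z_c×3382 term appears on both sides and cancels. Collect the known terms of each column as K = Σ(ρt)_known − 3382 × (depth of known layers): K_A = 100835000 − 3382×35000 = −17535000; K_B = 6290830 − 3382×(167 + 2170) = −1612904.
Balance: K_A = K_B − x×(3382 − 2740), so x = (K_B − K_A)/(3382 − 2740) = 15922100/642 = 24800 m.

24800 m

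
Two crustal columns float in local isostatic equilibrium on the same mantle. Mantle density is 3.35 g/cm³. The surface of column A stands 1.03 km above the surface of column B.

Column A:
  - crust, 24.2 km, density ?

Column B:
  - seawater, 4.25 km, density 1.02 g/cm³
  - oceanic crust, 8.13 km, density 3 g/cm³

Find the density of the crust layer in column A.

Take the compensation level at the base of the deeper column (depth z_c below the surface of column A) and equate Σ ρ_i t_i down to z_c; mantle fills any gap and the z_c terms cancel.
Column A: 24.2×ρ + (z_c − 24.2)×3.35
Column B: 1.03×0 + 4.25×1.02 + 8.13×3 + (z_c − 1.03 − 12.38)×3.35
The z_c×3.35 term appears on both sides and cancels. Collect the known terms of each column as K = Σ(ρt)_known − 3.35 × (depth of known layers): K_A = 0 − 3.35×24.2 = −81.07; K_B = 28.725 − 3.35×(1.03 + 12.38) = −16.1985.
Balance: K_A + 24.2×ρ = K_B, so ρ = (K_B − K_A)/24.2 = 64.8715/24.2 = 2.68 g/cm³.

2.68 g/cm³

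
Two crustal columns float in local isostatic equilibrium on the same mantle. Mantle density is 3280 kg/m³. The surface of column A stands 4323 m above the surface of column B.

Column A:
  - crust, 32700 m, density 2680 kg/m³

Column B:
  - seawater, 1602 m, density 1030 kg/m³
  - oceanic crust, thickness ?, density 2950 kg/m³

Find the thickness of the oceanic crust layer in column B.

Take the compensation level at the base of the deeper column (depth z_c below the surface of column A) and equate Σ ρ_i t_i down to z_c; mantle fills any gap and the z_c terms cancel.
Column A: 32700×2680 + (z_c − 32700)×3280
Column B: 4323×0 + 1602×1030 + x×2950 + (z_c − 4323 − 1602 − x)×3280
The z_c×3280 term appears on both sides and cancels. Collect the known terms of each column as K = Σ(ρt)_known − 3280 × (depth of known layers): K_A = 87636000 − 3280×32700 = −19620000; K_B = 1650060 − 3280×(4323 + 1602) = −17783940.
Balance: K_A = K_B − x×(3280 − 2950), so x = (K_B − K_A)/(3280 − 2950) = 1836060/330 = 5560 m.

5560 m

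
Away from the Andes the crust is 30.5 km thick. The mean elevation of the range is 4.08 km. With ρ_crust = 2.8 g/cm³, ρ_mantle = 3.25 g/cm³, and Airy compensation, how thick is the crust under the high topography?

60 km

Root depth r = h ρ_c / (ρ_m − ρ_c) = 4.08 km × 2.8 / 0.45 = 25.39 km.
Total thickness = T + h + r = 30.5 km + 4.08 km + 25.39 km = 60 km.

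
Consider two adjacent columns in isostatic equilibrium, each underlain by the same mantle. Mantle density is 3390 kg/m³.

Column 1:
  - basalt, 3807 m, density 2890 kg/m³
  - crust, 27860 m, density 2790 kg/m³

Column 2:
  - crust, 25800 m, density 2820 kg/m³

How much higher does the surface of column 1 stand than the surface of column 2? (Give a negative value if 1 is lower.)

For any compensation level in the mantle, the mantle terms cancel and isostasy reduces to e = (Σt_1 − Σt_2) − (Σ(ρt)_1 − Σ(ρt)_2) / ρ_m.
Σt_1 = 31667 m; Σt_2 = 25800 m; Σ(ρt)_1 = 88731630; Σ(ρt)_2 = 72756000 (in m·kg/m³).
e = (31667 − 25800) − (88731630 − 72756000) / 3390 = 1150 m.

1150 m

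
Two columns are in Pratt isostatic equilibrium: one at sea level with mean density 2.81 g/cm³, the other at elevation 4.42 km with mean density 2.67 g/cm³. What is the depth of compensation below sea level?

ρ_ref D = ρ (D + h) → D (ρ_ref − ρ) = ρ h.
D = ρ h/(ρ_ref − ρ) = 2.67 × 4.42 km/(2.81 − 2.67) = 84.3 km.

84.3 km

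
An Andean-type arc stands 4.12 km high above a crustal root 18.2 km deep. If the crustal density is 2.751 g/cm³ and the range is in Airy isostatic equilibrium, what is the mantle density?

Airy balance: ρ_c h = (ρ_m − ρ_c) r → ρ_m = ρ_c (1 + h/r).
ρ_m = 2.751 × (1 + 4.12 km/18.2 km) = 3.37 g/cm³.

3.37 g/cm³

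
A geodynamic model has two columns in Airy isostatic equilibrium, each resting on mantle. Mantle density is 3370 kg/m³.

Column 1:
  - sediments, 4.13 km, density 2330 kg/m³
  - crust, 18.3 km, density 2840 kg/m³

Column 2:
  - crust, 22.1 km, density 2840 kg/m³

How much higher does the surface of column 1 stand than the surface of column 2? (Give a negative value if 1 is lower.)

0.677 km

For any compensation level in the mantle, the mantle terms cancel and isostasy reduces to e = (Σt_1 − Σt_2) − (Σ(ρt)_1 − Σ(ρt)_2) / ρ_m.
Σt_1 = 22.43 km; Σt_2 = 22.1 km; Σ(ρt)_1 = 61594.9; Σ(ρt)_2 = 62764 (in km·kg/m³).
e = (22.43 − 22.1) − (61594.9 − 62764) / 3370 = 0.677 km.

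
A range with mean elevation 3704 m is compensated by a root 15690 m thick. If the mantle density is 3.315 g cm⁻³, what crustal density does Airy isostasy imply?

2.68 g cm⁻³

ρ_c h = (ρ_m − ρ_c) r → ρ_c (h + r) = ρ_m r → ρ_c = ρ_m r / (h + r).
ρ_c = 3.315 × 15690 m / (3704 m + 15690 m) = 2.68 g cm⁻³.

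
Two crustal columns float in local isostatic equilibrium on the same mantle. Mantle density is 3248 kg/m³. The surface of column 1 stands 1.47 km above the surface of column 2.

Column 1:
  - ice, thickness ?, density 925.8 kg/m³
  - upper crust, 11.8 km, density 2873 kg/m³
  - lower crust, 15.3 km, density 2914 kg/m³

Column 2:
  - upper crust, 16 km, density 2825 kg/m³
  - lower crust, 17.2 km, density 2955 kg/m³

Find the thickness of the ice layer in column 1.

3.03 km

Take the compensation level at the base of the deeper column (depth z_c below the surface of column 1) and equate Σ ρ_i t_i down to z_c; mantle fills any gap and the z_c terms cancel.
Column 1: x×925.8 + 11.8×2873 + 15.3×2914 + (z_c − 27.1 − x)×3248
Column 2: 1.47×0 + 16×2825 + 17.2×2955 + (z_c − 1.47 − 33.2)×3248
The z_c×3248 term appears on both sides and cancels. Collect the known terms of each column as K = Σ(ρt)_known − 3248 × (depth of known layers): K_1 = 78485.6 − 3248×27.1 = −9535.2; K_2 = 96026 − 3248×(1.47 + 33.2) = −16582.16.
Balance: K_1 − x×(3248 − 925.8) = K_2, so x = (K_1 − K_2)/(3248 − 925.8) = 7046.96/2322.2 = 3.03 km.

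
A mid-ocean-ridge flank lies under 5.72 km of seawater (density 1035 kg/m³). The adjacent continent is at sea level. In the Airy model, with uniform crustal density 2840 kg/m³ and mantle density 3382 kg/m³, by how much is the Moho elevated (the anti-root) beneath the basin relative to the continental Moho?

19 km

For local isostatic compensation: replacing crust with seawater at the top is compensated by replacing crust with mantle at the base: d (ρ_c − ρ_w) = a (ρ_m − ρ_c).
a = d (ρ_c − ρ_w)/(ρ_m − ρ_c) = 5.72 km × 1805/542 = 19 km.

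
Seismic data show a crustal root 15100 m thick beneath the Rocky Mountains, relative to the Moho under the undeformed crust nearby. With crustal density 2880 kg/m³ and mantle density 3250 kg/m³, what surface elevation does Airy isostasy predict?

1940 m

In Airy isostatic equilibrium: ρ_c h = (ρ_m − ρ_c) r.
h = r (ρ_m − ρ_c) / ρ_c = 15100 m × (3250 − 2880) / 2880 = 1940 m.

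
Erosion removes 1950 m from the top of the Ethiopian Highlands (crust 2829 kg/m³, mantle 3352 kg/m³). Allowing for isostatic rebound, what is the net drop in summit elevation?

304 m

Rebound u = e ρ_c/ρ_m = 1950 m × 2829/3352 = 1646 m.
Net surface drop = e − u = 1950 m − 1646 m = e (ρ_m − ρ_c)/ρ_m = 304 m.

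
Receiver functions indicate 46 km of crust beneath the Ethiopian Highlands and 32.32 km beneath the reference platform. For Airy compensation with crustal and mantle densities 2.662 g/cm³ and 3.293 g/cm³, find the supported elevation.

Excess crust Δ = 46 km − 32.32 km = 13.68 km, split between elevation h and root r with h + r = Δ.
Airy balance ρ_c h = (ρ_m − ρ_c) r gives r = h ρ_c/(ρ_m − ρ_c), so h (1 + ρ_c/(ρ_m − ρ_c)) = Δ, i.e. h = Δ (ρ_m − ρ_c)/ρ_m.
h = 13.68 km × 0.631/3.293 = 2.62 km.

2.62 km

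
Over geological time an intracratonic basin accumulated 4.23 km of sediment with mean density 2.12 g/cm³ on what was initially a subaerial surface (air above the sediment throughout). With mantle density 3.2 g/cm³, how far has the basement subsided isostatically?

2.8 km

Subaerial load: s = t ρ_sed / ρ_m = 4.23 km × 2.12/3.2 = 2.8 km.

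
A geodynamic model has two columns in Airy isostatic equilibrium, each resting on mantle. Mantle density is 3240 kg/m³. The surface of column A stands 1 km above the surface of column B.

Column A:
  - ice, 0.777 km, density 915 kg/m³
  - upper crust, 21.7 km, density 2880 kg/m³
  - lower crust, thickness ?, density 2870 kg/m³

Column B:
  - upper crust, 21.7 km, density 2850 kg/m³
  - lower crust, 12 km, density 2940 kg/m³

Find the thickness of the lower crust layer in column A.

Take the compensation level at the base of the deeper column (depth z_c below the surface of column A) and equate Σ ρ_i t_i down to z_c; mantle fills any gap and the z_c terms cancel.
Column A: 0.777×915 + 21.7×2880 + x×2870 + (z_c − 22.477 − x)×3240
Column B: 1×0 + 21.7×2850 + 12×2940 + (z_c − 1 − 33.7)×3240
The z_c×3240 term appears on both sides and cancels. Collect the known terms of each column as K = Σ(ρt)_known − 3240 × (depth of known layers): K_A = 63206.955 − 3240×22.477 = −9618.525; K_B = 97125 − 3240×(1 + 33.7) = −15303.
Balance: K_A − x×(3240 − 2870) = K_B, so x = (K_A − K_B)/(3240 − 2870) = 5684.48/370 = 15.4 km.

15.4 km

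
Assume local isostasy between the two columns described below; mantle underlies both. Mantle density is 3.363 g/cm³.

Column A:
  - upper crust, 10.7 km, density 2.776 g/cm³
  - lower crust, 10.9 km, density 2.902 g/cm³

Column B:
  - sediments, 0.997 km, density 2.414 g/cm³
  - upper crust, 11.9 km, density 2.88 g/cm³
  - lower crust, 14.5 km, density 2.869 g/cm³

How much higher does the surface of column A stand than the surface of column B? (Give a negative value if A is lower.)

−0.759 km

For any compensation level in the mantle, the mantle terms cancel and isostasy reduces to e = (Σt_A − Σt_B) − (Σ(ρt)_A − Σ(ρt)_B) / ρ_m.
Σt_A = 21.6 km; Σt_B = 27.397 km; Σ(ρt)_A = 61.335; Σ(ρt)_B = 78.279258 (in km·g/cm³).
e = (21.6 − 27.397) − (61.335 − 78.279258) / 3.363 = −0.759 km.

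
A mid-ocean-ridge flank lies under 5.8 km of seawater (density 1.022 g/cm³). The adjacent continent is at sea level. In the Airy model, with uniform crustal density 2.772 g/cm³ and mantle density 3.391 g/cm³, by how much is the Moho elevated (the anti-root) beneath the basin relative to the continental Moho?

For local isostatic compensation: replacing crust with seawater at the top is compensated by replacing crust with mantle at the base: d (ρ_c − ρ_w) = a (ρ_m − ρ_c).
a = d (ρ_c − ρ_w)/(ρ_m − ρ_c) = 5.8 km × 1.75/0.619 = 16.4 km.

16.4 km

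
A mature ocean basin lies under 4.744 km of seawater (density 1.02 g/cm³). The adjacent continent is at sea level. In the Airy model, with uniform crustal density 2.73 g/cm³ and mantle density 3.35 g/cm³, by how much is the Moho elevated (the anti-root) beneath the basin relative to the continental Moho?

For local isostatic compensation: replacing crust with seawater at the top is compensated by replacing crust with mantle at the base: d (ρ_c − ρ_w) = a (ρ_m − ρ_c).
a = d (ρ_c − ρ_w)/(ρ_m − ρ_c) = 4.744 km × 1.71/0.62 = 13.1 km.

13.1 km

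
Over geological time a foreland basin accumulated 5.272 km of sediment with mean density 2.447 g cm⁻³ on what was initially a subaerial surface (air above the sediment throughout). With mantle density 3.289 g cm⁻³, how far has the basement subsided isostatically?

Subaerial load: s = t ρ_sed / ρ_m = 5.272 km × 2.447/3.289 = 3.92 km.

3.92 km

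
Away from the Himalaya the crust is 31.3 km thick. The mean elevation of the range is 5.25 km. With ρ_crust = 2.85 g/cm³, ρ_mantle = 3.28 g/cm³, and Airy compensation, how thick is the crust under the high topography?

Root depth r = h ρ_c / (ρ_m − ρ_c) = 5.25 km × 2.85 / 0.43 = 34.8 km.
Total thickness = T + h + r = 31.3 km + 5.25 km + 34.8 km = 71.3 km.

71.3 km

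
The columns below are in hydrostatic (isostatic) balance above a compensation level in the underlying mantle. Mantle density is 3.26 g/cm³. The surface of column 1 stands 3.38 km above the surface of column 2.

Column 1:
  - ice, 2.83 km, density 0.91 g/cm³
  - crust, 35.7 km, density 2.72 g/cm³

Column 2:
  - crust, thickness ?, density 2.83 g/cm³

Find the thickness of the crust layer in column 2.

34.7 km

Take the compensation level at the base of the deeper column (depth z_c below the surface of column 1) and equate Σ ρ_i t_i down to z_c; mantle fills any gap and the z_c terms cancel.
Column 1: 2.83×0.91 + 35.7×2.72 + (z_c − 38.53)×3.26
Column 2: 3.38×0 + x×2.83 + (z_c − 3.38 − 0 − x)×3.26
The z_c×3.26 term appears on both sides and cancels. Collect the known terms of each column as K = Σ(ρt)_known − 3.26 × (depth of known layers): K_1 = 99.6793 − 3.26×38.53 = −25.9285; K_2 = 0 − 3.26×(3.38 + 0) = −11.0188.
Balance: K_1 = K_2 − x×(3.26 − 2.83), so x = (K_2 − K_1)/(3.26 − 2.83) = 14.9097/0.43 = 34.7 km.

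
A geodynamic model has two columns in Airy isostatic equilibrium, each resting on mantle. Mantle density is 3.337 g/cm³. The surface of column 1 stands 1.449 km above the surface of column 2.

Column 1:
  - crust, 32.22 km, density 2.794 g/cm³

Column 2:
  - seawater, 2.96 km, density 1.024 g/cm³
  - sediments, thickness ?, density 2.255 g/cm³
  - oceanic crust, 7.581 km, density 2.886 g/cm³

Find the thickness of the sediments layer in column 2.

2.21 km

Take the compensation level at the base of the deeper column (depth z_c below the surface of column 1) and equate Σ ρ_i t_i down to z_c; mantle fills any gap and the z_c terms cancel.
Column 1: 32.22×2.794 + (z_c − 32.22)×3.337
Column 2: 1.449×0 + 2.96×1.024 + x×2.255 + 7.581×2.886 + (z_c − 1.449 − 10.541 − x)×3.337
The z_c×3.337 term appears on both sides and cancels. Collect the known terms of each column as K = Σ(ρt)_known − 3.337 × (depth of known layers): K_1 = 90.02268 − 3.337×32.22 = −17.49546; K_2 = 24.909806 − 3.337×(1.449 + 10.541) = −15.100824.
Balance: K_1 = K_2 − x×(3.337 − 2.255), so x = (K_2 − K_1)/(3.337 − 2.255) = 2.39464/1.082 = 2.21 km.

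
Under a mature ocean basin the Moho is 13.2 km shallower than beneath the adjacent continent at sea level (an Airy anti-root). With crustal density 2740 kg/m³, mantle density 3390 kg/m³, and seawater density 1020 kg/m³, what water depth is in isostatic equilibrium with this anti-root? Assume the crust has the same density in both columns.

Replacing a thickness d of crust by seawater at the top must be balanced by replacing crust with mantle at the base: d (ρ_c − ρ_w) = a (ρ_m − ρ_c).
d = a (ρ_m − ρ_c)/(ρ_c − ρ_w) = 13.2 km × 650/1720 = 4.99 km.

4.99 km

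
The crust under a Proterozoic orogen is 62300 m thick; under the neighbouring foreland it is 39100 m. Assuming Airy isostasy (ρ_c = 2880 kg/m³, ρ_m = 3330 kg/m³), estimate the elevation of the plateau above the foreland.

Excess crust Δ = 62300 m − 39100 m = 23200 m, split between elevation h and root r with h + r = Δ.
Airy balance ρ_c h = (ρ_m − ρ_c) r gives r = h ρ_c/(ρ_m − ρ_c), so h (1 + ρ_c/(ρ_m − ρ_c)) = Δ, i.e. h = Δ (ρ_m − ρ_c)/ρ_m.
h = 23200 m × 450/3330 = 3140 m.

3140 m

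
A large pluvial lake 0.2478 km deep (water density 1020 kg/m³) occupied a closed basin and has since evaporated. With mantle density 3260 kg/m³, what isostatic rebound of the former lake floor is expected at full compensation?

0.0775 km

u = d ρ_w/ρ_m = 0.2478 km × 1020/3260 = 0.0775 km.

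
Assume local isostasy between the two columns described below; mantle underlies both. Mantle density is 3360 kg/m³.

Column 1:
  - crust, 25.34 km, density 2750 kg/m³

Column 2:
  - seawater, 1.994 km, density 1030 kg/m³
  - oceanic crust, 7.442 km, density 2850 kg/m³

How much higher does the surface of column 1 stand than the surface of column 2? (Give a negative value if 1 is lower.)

For any compensation level in the mantle, the mantle terms cancel and isostasy reduces to e = (Σt_1 − Σt_2) − (Σ(ρt)_1 − Σ(ρt)_2) / ρ_m.
Σt_1 = 25.34 km; Σt_2 = 9.436 km; Σ(ρt)_1 = 69685; Σ(ρt)_2 = 23263.52 (in km·kg/m³).
e = (25.34 − 9.436) − (69685 − 23263.52) / 3360 = 2.09 km.

2.09 km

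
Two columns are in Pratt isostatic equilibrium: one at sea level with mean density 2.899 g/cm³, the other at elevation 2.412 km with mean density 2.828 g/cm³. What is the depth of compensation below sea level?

96.1 km

ρ_ref D = ρ (D + h) → D (ρ_ref − ρ) = ρ h.
D = ρ h/(ρ_ref − ρ) = 2.828 × 2.412 km/(2.899 − 2.828) = 96.1 km.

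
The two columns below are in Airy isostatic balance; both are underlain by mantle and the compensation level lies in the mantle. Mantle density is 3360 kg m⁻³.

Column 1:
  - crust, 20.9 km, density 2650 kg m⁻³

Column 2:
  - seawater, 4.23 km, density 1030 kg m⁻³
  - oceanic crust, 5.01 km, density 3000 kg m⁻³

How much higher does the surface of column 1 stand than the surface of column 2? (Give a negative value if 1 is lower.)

For any compensation level in the mantle, the mantle terms cancel and isostasy reduces to e = (Σt_1 − Σt_2) − (Σ(ρt)_1 − Σ(ρt)_2) / ρ_m.
Σt_1 = 20.9 km; Σt_2 = 9.24 km; Σ(ρt)_1 = 55385; Σ(ρt)_2 = 19386.9 (in km·kg m⁻³).
e = (20.9 − 9.24) − (55385 − 19386.9) / 3360 = 0.946 km.

0.946 km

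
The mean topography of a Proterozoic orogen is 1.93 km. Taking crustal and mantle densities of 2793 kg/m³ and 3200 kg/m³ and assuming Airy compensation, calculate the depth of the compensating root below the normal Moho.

Equating mass per unit area of the two columns: the weight of the topography is balanced by the buoyancy of the root, ρ_c h = (ρ_m − ρ_c) r.
r = h · ρ_c / (ρ_m − ρ_c) = 1.93 km × 2793 / (3200 − 2793) = 13.2 km.

13.2 km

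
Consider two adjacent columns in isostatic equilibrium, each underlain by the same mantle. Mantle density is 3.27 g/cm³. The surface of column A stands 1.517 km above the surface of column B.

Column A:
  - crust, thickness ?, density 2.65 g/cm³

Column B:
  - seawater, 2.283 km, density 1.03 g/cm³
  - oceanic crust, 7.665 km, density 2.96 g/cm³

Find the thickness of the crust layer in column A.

20.1 km

Take the compensation level at the base of the deeper column (depth z_c below the surface of column A) and equate Σ ρ_i t_i down to z_c; mantle fills any gap and the z_c terms cancel.
Column A: x×2.65 + (z_c − 0 − x)×3.27
Column B: 1.517×0 + 2.283×1.03 + 7.665×2.96 + (z_c − 1.517 − 9.948)×3.27
The z_c×3.27 term appears on both sides and cancels. Collect the known terms of each column as K = Σ(ρt)_known − 3.27 × (depth of known layers): K_A = 0 − 3.27×0 = 0; K_B = 25.03989 − 3.27×(1.517 + 9.948) = −12.45066.
Balance: K_A − x×(3.27 − 2.65) = K_B, so x = (K_A − K_B)/(3.27 − 2.65) = 12.4507/0.62 = 20.1 km.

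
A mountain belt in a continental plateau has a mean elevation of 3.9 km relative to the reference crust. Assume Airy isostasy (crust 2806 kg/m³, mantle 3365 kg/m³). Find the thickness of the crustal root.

19.6 km

Balancing pressure at the compensation depth: the weight of the topography is balanced by the buoyancy of the root, ρ_c h = (ρ_m − ρ_c) r.
r = h · ρ_c / (ρ_m − ρ_c) = 3.9 km × 2806 / (3365 − 2806) = 19.6 km.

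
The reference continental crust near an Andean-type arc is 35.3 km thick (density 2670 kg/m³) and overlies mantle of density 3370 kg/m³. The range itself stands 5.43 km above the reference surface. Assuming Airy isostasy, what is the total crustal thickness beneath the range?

Root depth r = h ρ_c / (ρ_m − ρ_c) = 5.43 km × 2670 / 700 = 20.71 km.
Total thickness = T + h + r = 35.3 km + 5.43 km + 20.71 km = 61.4 km.

61.4 km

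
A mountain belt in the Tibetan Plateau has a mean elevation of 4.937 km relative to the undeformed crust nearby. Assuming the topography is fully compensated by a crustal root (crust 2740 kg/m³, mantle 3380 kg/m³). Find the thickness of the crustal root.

21.1 km

By Archimedes' principle applied to the lithosphere: the weight of the topography is balanced by the buoyancy of the root, ρ_c h = (ρ_m − ρ_c) r.
r = h · ρ_c / (ρ_m − ρ_c) = 4.937 km × 2740 / (3380 − 2740) = 21.1 km.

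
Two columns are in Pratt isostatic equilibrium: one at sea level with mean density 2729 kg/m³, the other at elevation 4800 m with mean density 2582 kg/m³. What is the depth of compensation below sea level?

ρ_ref D = ρ (D + h) → D (ρ_ref − ρ) = ρ h.
D = ρ h/(ρ_ref − ρ) = 2582 × 4800 m/(2729 − 2582) = 84300 m.

84300 m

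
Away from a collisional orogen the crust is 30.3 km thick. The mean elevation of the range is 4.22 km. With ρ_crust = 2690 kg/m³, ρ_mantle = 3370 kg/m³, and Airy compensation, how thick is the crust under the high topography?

51.2 km

Root depth r = h ρ_c / (ρ_m − ρ_c) = 4.22 km × 2690 / 680 = 16.69 km.
Total thickness = T + h + r = 30.3 km + 4.22 km + 16.69 km = 51.2 km.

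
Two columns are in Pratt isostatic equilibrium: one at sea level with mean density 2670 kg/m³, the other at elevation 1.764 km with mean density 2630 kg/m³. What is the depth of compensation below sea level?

ρ_ref D = ρ (D + h) → D (ρ_ref − ρ) = ρ h.
D = ρ h/(ρ_ref − ρ) = 2630 × 1.764 km/(2670 − 2630) = 116 km.

116 km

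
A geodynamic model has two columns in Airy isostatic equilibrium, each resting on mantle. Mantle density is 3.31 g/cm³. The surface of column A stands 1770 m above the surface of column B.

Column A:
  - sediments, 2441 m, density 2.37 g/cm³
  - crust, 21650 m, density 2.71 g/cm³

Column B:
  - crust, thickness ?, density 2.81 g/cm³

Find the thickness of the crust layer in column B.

Take the compensation level at the base of the deeper column (depth z_c below the surface of column A) and equate Σ ρ_i t_i down to z_c; mantle fills any gap and the z_c terms cancel.
Column A: 2441×2.37 + 21650×2.71 + (z_c − 24091)×3.31
Column B: 1770×0 + x×2.81 + (z_c − 1770 − 0 − x)×3.31
The z_c×3.31 term appears on both sides and cancels. Collect the known terms of each column as K = Σ(ρt)_known − 3.31 × (depth of known layers): K_A = 64456.67 − 3.31×24091 = −15284.54; K_B = 0 − 3.31×(1770 + 0) = −5858.7.
Balance: K_A = K_B − x×(3.31 − 2.81), so x = (K_B − K_A)/(3.31 − 2.81) = 9425.84/0.5 = 18900 m.

18900 m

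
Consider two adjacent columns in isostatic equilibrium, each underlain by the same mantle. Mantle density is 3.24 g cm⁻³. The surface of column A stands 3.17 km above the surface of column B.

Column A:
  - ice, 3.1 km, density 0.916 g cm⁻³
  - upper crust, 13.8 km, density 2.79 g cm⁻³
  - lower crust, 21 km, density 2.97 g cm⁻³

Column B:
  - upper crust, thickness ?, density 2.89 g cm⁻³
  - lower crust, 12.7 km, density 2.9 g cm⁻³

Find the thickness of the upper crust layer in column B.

Take the compensation level at the base of the deeper column (depth z_c below the surface of column A) and equate Σ ρ_i t_i down to z_c; mantle fills any gap and the z_c terms cancel.
Column A: 3.1×0.916 + 13.8×2.79 + 21×2.97 + (z_c − 37.9)×3.24
Column B: 3.17×0 + x×2.89 + 12.7×2.9 + (z_c − 3.17 − 12.7 − x)×3.24
The z_c×3.24 term appears on both sides and cancels. Collect the known terms of each column as K = Σ(ρt)_known − 3.24 × (depth of known layers): K_A = 103.7116 − 3.24×37.9 = −19.0844; K_B = 36.83 − 3.24×(3.17 + 12.7) = −14.5888.
Balance: K_A = K_B − x×(3.24 − 2.89), so x = (K_B − K_A)/(3.24 − 2.89) = 4.4956/0.35 = 12.8 km.

12.8 km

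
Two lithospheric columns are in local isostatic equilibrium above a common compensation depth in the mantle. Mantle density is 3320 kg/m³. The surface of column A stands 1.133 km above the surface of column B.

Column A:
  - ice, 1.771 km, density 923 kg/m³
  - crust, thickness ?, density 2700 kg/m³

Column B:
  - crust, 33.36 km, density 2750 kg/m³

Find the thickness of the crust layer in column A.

Take the compensation level at the base of the deeper column (depth z_c below the surface of column A) and equate Σ ρ_i t_i down to z_c; mantle fills any gap and the z_c terms cancel.
Column A: 1.771×923 + x×2700 + (z_c − 1.771 − x)×3320
Column B: 1.133×0 + 33.36×2750 + (z_c − 1.133 − 33.36)×3320
The z_c×3320 term appears on both sides and cancels. Collect the known terms of each column as K = Σ(ρt)_known − 3320 × (depth of known layers): K_A = 1634.633 − 3320×1.771 = −4245.087; K_B = 91740 − 3320×(1.133 + 33.36) = −22776.76.
Balance: K_A − x×(3320 − 2700) = K_B, so x = (K_A − K_B)/(3320 − 2700) = 18531.7/620 = 29.9 km.

29.9 km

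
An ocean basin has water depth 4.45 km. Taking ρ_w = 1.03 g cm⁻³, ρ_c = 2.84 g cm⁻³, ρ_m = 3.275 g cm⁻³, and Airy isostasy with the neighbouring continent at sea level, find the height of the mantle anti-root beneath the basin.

18.5 km

For local isostatic compensation: replacing crust with seawater at the top is compensated by replacing crust with mantle at the base: d (ρ_c − ρ_w) = a (ρ_m − ρ_c).
a = d (ρ_c − ρ_w)/(ρ_m − ρ_c) = 4.45 km × 1.81/0.435 = 18.5 km.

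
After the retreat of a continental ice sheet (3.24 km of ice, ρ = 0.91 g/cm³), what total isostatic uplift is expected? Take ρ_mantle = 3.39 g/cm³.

0.87 km

Removing the load lets mantle flow back in; uplift u satisfies ρ_ice t = ρ_m u.
u = t ρ_ice/ρ_m = 3.24 km × 0.91/3.39 = 0.87 km.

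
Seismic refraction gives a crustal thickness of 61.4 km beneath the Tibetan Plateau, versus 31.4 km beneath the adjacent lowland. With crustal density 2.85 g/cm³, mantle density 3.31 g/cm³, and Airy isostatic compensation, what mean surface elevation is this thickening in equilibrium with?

Excess crust Δ = 61.4 km − 31.4 km = 30 km, split between elevation h and root r with h + r = Δ.
Airy balance ρ_c h = (ρ_m − ρ_c) r gives r = h ρ_c/(ρ_m − ρ_c), so h (1 + ρ_c/(ρ_m − ρ_c)) = Δ, i.e. h = Δ (ρ_m − ρ_c)/ρ_m.
h = 30 km × 0.46/3.31 = 4.17 km.

4.17 km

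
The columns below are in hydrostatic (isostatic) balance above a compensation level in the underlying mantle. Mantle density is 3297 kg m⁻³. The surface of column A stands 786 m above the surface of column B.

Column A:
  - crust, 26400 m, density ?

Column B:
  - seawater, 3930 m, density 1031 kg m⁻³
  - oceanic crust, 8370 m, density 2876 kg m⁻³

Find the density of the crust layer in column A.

2730 kg m⁻³

Take the compensation level at the base of the deeper column (depth z_c below the surface of column A) and equate Σ ρ_i t_i down to z_c; mantle fills any gap and the z_c terms cancel.
Column A: 26400×ρ + (z_c − 26400)×3297
Column B: 786×0 + 3930×1031 + 8370×2876 + (z_c − 786 − 12300)×3297
The z_c×3297 term appears on both sides and cancels. Collect the known terms of each column as K = Σ(ρt)_known − 3297 × (depth of known layers): K_A = 0 − 3297×26400 = −87040800; K_B = 28123950 − 3297×(786 + 12300) = −15020592.
Balance: K_A + 26400×ρ = K_B, so ρ = (K_B − K_A)/26400 = 72020200/26400 = 2730 kg m⁻³.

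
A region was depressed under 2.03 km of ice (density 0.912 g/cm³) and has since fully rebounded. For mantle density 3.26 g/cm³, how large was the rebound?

0.568 km

Removing the load lets mantle flow back in; uplift u satisfies ρ_ice t = ρ_m u.
u = t ρ_ice/ρ_m = 2.03 km × 0.912/3.26 = 0.568 km.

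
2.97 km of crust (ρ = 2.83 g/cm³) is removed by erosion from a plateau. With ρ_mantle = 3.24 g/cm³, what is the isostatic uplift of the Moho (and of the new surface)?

2.59 km

Unloading: uplift u = e ρ_c/ρ_m = 2.97 km × 2.83/3.24 = 2.59 km.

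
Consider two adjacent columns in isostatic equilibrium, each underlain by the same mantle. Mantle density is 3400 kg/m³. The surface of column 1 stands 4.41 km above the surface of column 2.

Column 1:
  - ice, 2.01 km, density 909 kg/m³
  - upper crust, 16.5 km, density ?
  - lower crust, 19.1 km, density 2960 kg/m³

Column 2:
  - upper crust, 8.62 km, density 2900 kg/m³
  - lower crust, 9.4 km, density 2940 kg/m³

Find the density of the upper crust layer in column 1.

2780 kg/m³

Take the compensation level at the base of the deeper column (depth z_c below the surface of column 1) and equate Σ ρ_i t_i down to z_c; mantle fills any gap and the z_c terms cancel.
Column 1: 2.01×909 + 16.5×ρ + 19.1×2960 + (z_c − 37.61)×3400
Column 2: 4.41×0 + 8.62×2900 + 9.4×2940 + (z_c − 4.41 − 18.02)×3400
The z_c×3400 term appears on both sides and cancels. Collect the known terms of each column as K = Σ(ρt)_known − 3400 × (depth of known layers): K_1 = 58363.09 − 3400×37.61 = −69510.91; K_2 = 52634 − 3400×(4.41 + 18.02) = −23628.
Balance: K_1 + 16.5×ρ = K_2, so ρ = (K_2 − K_1)/16.5 = 45882.9/16.5 = 2780 kg/m³.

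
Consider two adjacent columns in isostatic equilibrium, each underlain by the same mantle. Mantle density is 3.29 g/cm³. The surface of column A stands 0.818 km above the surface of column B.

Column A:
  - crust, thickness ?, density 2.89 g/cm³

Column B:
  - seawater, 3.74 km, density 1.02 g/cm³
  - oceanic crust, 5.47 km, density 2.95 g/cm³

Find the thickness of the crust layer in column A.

32.6 km

Take the compensation level at the base of the deeper column (depth z_c below the surface of column A) and equate Σ ρ_i t_i down to z_c; mantle fills any gap and the z_c terms cancel.
Column A: x×2.89 + (z_c − 0 − x)×3.29
Column B: 0.818×0 + 3.74×1.02 + 5.47×2.95 + (z_c − 0.818 − 9.21)×3.29
The z_c×3.29 term appears on both sides and cancels. Collect the known terms of each column as K = Σ(ρt)_known − 3.29 × (depth of known layers): K_A = 0 − 3.29×0 = 0; K_B = 19.9513 − 3.29×(0.818 + 9.21) = −13.04082.
Balance: K_A − x×(3.29 − 2.89) = K_B, so x = (K_A − K_B)/(3.29 − 2.89) = 13.0408/0.4 = 32.6 km.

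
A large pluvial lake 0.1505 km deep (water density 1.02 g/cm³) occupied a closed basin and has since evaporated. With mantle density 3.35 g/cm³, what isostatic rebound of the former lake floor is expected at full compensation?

u = d ρ_w/ρ_m = 0.1505 km × 1.02/3.35 = 0.0458 km.

0.0458 km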